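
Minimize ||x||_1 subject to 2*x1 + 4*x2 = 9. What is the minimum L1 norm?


Axis intercepts:
  x1 = 9/2, x2 = 0: L1 = 9/2
  x1 = 0, x2 = 9/4: L1 = 9/4
x* = (0, 9/4)
||x*||_1 = 9/4.

9/4


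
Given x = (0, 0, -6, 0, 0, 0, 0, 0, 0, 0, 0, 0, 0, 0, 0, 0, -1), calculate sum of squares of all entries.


Non-zero entries: [(2, -6), (16, -1)]
Squares: [36, 1]
||x||_2^2 = sum = 37.

37


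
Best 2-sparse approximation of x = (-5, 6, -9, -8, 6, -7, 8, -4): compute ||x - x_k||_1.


Sorted |x_i| descending: [9, 8, 8, 7, 6, 6, 5, 4]
Keep top 2: [9, 8]
Tail entries: [8, 7, 6, 6, 5, 4]
L1 error = sum of tail = 36.

36


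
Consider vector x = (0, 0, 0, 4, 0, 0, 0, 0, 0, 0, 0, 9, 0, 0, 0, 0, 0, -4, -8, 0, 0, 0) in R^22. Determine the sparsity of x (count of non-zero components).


Non-zero positions: [3, 11, 17, 18].
Sparsity = 4.

4


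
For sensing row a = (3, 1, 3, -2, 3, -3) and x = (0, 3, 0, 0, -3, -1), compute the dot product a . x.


Non-zero terms: ['1*3', '3*-3', '-3*-1']
Products: [3, -9, 3]
y = sum = -3.

-3


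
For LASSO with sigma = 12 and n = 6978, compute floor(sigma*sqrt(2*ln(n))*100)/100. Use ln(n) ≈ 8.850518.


ln(6978) ≈ 8.850518.
2*ln(n) ≈ 17.701036.
sqrt(2*ln(n)) ≈ sqrt(17.701036) ≈ 4.20726.
lambda ≈ 12*4.20726 = 50.48712.
floor(lambda*100)/100 = 50.48.

50.48


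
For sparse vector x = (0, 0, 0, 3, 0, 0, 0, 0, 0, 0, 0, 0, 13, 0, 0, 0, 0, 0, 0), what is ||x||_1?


Non-zero entries: [(3, 3), (12, 13)]
Absolute values: [3, 13]
||x||_1 = sum = 16.

16


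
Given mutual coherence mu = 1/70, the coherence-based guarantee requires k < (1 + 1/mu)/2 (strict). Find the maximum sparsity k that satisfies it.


1/mu = 70.
1 + 1/mu = 71.
(1 + 1/mu)/2 = 35.5 is not an integer, so k_max = floor(35.5) = 35.

35


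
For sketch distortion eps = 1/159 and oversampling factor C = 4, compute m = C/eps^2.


1/eps = 159.
(1/eps)^2 = 25281.
m = 4*25281 = 101124.

101124


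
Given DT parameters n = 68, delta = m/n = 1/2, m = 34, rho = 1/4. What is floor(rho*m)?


m = 1/2*68 = 34.
rho = 1/4.
rho*m = 1/4*34 = 8.5.
k = floor(8.5) = 8.

8


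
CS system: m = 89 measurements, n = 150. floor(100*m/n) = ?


100*m/n = 100*89/150 ≈ 59.3333.
floor = 59.

59


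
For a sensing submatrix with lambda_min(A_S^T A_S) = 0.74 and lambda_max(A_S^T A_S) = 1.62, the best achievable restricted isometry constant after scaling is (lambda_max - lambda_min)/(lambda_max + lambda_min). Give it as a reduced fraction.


lambda_max - lambda_min = 1.62 - 0.74 = 0.88.
lambda_max + lambda_min = 1.62 + 0.74 = 2.36.
delta = 0.88/2.36 = 88/236 = 22/59.

22/59


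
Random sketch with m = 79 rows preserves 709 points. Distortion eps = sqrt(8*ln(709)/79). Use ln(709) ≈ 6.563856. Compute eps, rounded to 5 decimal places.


ln(709) ≈ 6.563856.
8*ln(N)/m ≈ 8*6.563856/79 ≈ 0.66469428.
eps = sqrt(0.66469428) ≈ 0.8152879 ≈ 0.81529.

0.81529


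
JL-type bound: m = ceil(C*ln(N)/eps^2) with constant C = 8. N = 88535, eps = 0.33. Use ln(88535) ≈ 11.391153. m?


ln(88535) ≈ 11.391153.
eps^2 = 0.33^2 = 0.1089.
C*ln(N)/eps^2 ≈ 8*11.391153/0.1089 ≈ 836.8156.
m = ceil(836.8156) = 837.

837


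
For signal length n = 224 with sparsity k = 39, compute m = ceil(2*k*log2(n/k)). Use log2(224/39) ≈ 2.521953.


log2(n/k) = log2(224/39) ≈ 2.521953.
2*k*log2(n/k) ≈ 2*39*2.521953 = 196.712334.
m = ceil(196.712334) = 197.

197


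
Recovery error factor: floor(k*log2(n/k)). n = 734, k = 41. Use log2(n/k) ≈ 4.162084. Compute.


log2(n/k) = log2(734/41) ≈ 4.162084.
k*log2(n/k) ≈ 41*4.162084 = 170.645444.
floor(170.645444) = 170.

170


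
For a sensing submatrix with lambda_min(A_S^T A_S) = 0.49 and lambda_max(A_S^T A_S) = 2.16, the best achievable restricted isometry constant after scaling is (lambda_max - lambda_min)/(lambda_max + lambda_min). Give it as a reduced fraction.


lambda_max - lambda_min = 2.16 - 0.49 = 1.67.
lambda_max + lambda_min = 2.16 + 0.49 = 2.65.
delta = 1.67/2.65 = 167/265.

167/265


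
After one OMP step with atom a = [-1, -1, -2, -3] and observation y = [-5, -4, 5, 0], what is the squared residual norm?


a^T a = 15.
a^T y = -1.
coeff = -1/15 = -1/15.
||r||^2 = 989/15.

989/15


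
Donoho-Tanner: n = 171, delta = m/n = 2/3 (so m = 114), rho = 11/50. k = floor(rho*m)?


m = 2/3*171 = 114.
rho = 11/50.
rho*m = 11/50*114 = 25.08.
k = floor(25.08) = 25.

25


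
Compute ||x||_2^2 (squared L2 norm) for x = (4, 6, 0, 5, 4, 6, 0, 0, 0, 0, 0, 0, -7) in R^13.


Non-zero entries: [(0, 4), (1, 6), (3, 5), (4, 4), (5, 6), (12, -7)]
Squares: [16, 36, 25, 16, 36, 49]
||x||_2^2 = sum = 178.

178


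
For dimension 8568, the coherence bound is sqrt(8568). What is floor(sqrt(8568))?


92^2 = 8464 <= 8568 < 8649 = 93^2, so 92 <= sqrt(8568) < 93.
floor(sqrt(8568)) = 92.

92


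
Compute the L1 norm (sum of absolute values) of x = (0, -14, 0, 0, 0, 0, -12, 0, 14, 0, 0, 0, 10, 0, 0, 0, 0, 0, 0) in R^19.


Non-zero entries: [(1, -14), (6, -12), (8, 14), (12, 10)]
Absolute values: [14, 12, 14, 10]
||x||_1 = sum = 50.

50


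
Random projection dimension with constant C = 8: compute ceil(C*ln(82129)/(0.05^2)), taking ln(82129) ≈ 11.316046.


ln(82129) ≈ 11.316046.
eps^2 = 0.05^2 = 0.0025.
C*ln(N)/eps^2 ≈ 8*11.316046/0.0025 ≈ 36211.3472.
m = ceil(36211.3472) = 36212.

36212


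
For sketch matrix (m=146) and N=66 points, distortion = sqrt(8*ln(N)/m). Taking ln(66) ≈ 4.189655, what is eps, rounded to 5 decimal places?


ln(66) ≈ 4.189655.
8*ln(N)/m ≈ 8*4.189655/146 ≈ 0.22957014.
eps = sqrt(0.22957014) ≈ 0.4791348 ≈ 0.47913.

0.47913


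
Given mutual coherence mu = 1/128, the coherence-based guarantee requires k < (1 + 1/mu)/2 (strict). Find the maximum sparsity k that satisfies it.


1/mu = 128.
1 + 1/mu = 129.
(1 + 1/mu)/2 = 64.5 is not an integer, so k_max = floor(64.5) = 64.

64


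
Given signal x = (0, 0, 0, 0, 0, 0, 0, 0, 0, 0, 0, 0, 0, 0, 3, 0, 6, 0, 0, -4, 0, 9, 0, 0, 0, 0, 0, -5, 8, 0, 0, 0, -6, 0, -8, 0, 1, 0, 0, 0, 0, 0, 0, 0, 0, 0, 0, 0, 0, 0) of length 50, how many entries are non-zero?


Non-zero positions: [14, 16, 19, 21, 27, 28, 32, 34, 36].
Sparsity = 9.

9


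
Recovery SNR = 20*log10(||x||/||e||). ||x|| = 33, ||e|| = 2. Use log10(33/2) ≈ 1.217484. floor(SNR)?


||x||/||e|| = 33/2.
log10(33/2) ≈ 1.217484.
20*log10(||x||/||e||) ≈ 20*1.217484 = 24.34968.
floor(24.34968) = 24.

24


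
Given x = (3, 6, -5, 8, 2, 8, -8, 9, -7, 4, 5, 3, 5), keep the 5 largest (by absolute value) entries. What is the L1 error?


Sorted |x_i| descending: [9, 8, 8, 8, 7, 6, 5, 5, 5, 4, 3, 3, 2]
Keep top 5: [9, 8, 8, 8, 7]
Tail entries: [6, 5, 5, 5, 4, 3, 3, 2]
L1 error = sum of tail = 33.

33


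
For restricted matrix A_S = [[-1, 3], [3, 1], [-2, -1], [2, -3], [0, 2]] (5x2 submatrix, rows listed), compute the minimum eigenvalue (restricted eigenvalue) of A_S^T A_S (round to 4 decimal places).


A_S^T A_S = [[18, -4], [-4, 24]].
trace = 42.
det = 416.
disc = trace^2 - 4*det = 1764 - 4*416 = 100.
sqrt(100) = 10.
lam_min = (42 - 10)/2 = 16 = 16.0000.

16.0000


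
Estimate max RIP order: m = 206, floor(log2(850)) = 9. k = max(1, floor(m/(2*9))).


floor(log2(850)) = 9.
2*9 = 18.
m/(2*floor(log2(n))) = 206/18 ≈ 11.4444.
floor = 11.
k = max(1, 11) = 11.

11


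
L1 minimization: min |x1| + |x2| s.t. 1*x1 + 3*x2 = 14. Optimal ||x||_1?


Axis intercepts:
  x1 = 14, x2 = 0: L1 = 14
  x1 = 0, x2 = 14/3: L1 = 14/3
x* = (0, 14/3)
||x*||_1 = 14/3.

14/3


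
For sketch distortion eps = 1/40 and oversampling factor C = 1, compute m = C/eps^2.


1/eps = 40.
(1/eps)^2 = 1600.
m = 1*1600 = 1600.

1600


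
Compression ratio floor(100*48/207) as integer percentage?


100*m/n = 100*48/207 ≈ 23.1884.
floor = 23.

23


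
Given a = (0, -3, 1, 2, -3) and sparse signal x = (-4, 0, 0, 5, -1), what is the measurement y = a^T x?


Non-zero terms: ['0*-4', '2*5', '-3*-1']
Products: [0, 10, 3]
y = sum = 13.

13


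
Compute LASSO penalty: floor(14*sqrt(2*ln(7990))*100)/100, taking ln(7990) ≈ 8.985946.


ln(7990) ≈ 8.985946.
2*ln(n) ≈ 17.971892.
sqrt(2*ln(n)) ≈ sqrt(17.971892) ≈ 4.239327.
lambda ≈ 14*4.239327 = 59.350578.
floor(lambda*100)/100 = 59.35.

59.35


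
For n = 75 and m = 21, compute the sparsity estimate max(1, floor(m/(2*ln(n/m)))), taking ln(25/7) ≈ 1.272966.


n/m = 75/21 = 25/7.
ln(n/m) ≈ 1.272966.
2*ln(n/m) ≈ 2.545932.
m/(2*ln(n/m)) ≈ 21/2.545932 ≈ 8.2485.
floor = 8.
k_max = max(1, 8) = 8.

8


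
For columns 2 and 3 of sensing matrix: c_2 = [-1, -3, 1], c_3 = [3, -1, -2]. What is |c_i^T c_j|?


Inner product: -1*3 + -3*-1 + 1*-2
Products: [-3, 3, -2]
Sum = -2.
|dot| = 2.

2


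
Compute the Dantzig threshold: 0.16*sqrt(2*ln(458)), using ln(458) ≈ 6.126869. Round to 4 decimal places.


ln(458) ≈ 6.126869.
2*ln(n) ≈ 12.253738.
sqrt(2*ln(n)) ≈ sqrt(12.253738) ≈ 3.500534.
threshold ≈ 0.16*3.500534 = 0.56008544 ≈ 0.5601.

0.5601


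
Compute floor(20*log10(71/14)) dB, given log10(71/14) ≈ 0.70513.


||x||/||e|| = 71/14.
log10(71/14) ≈ 0.70513.
20*log10(||x||/||e||) ≈ 20*0.70513 = 14.1026.
floor(14.1026) = 14.

14


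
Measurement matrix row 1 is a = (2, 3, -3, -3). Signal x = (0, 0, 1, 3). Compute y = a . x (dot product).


Non-zero terms: ['-3*1', '-3*3']
Products: [-3, -9]
y = sum = -12.

-12


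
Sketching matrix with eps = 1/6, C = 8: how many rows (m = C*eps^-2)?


1/eps = 6.
(1/eps)^2 = 36.
m = 8*36 = 288.

288


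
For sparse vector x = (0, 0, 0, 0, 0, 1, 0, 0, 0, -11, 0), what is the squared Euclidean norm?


Non-zero entries: [(5, 1), (9, -11)]
Squares: [1, 121]
||x||_2^2 = sum = 122.

122


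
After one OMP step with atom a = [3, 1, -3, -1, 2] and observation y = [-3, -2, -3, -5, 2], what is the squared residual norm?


a^T a = 24.
a^T y = 7.
coeff = 7/24 = 7/24.
||r||^2 = 1175/24.

1175/24


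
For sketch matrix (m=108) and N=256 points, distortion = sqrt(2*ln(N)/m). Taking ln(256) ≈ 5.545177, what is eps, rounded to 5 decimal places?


ln(256) ≈ 5.545177.
2*ln(N)/m ≈ 2*5.545177/108 ≈ 0.10268846.
eps = sqrt(0.10268846) ≈ 0.3204504 ≈ 0.32045.

0.32045


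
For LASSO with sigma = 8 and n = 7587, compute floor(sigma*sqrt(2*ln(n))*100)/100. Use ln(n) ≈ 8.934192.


ln(7587) ≈ 8.934192.
2*ln(n) ≈ 17.868384.
sqrt(2*ln(n)) ≈ sqrt(17.868384) ≈ 4.227101.
lambda ≈ 8*4.227101 = 33.816808.
floor(lambda*100)/100 = 33.81.

33.81


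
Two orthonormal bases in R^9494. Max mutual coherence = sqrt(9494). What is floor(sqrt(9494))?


97^2 = 9409 <= 9494 < 9604 = 98^2, so 97 <= sqrt(9494) < 98.
floor(sqrt(9494)) = 97.

97


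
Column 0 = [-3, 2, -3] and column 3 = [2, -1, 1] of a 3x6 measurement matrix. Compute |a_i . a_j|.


Inner product: -3*2 + 2*-1 + -3*1
Products: [-6, -2, -3]
Sum = -11.
|dot| = 11.

11


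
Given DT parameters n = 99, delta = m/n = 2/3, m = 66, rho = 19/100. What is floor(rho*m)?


m = 2/3*99 = 66.
rho = 19/100.
rho*m = 19/100*66 = 12.54.
k = floor(12.54) = 12.

12


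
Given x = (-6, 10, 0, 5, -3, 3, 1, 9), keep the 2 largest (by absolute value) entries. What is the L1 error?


Sorted |x_i| descending: [10, 9, 6, 5, 3, 3, 1, 0]
Keep top 2: [10, 9]
Tail entries: [6, 5, 3, 3, 1, 0]
L1 error = sum of tail = 18.

18


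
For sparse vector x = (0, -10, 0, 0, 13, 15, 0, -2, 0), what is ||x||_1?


Non-zero entries: [(1, -10), (4, 13), (5, 15), (7, -2)]
Absolute values: [10, 13, 15, 2]
||x||_1 = sum = 40.

40


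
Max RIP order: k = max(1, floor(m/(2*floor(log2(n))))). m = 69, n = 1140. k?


floor(log2(1140)) = 10.
2*10 = 20.
m/(2*floor(log2(n))) = 69/20 ≈ 3.45.
floor = 3.
k = max(1, 3) = 3.

3


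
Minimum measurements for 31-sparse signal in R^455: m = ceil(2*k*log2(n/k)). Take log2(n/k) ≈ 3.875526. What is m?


log2(n/k) = log2(455/31) ≈ 3.875526.
2*k*log2(n/k) ≈ 2*31*3.875526 = 240.282612.
m = ceil(240.282612) = 241.

241


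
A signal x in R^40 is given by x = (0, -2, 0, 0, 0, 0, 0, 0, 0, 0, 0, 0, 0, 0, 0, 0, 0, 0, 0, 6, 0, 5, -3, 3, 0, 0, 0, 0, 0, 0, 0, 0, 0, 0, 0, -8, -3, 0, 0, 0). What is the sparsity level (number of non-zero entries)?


Non-zero positions: [1, 19, 21, 22, 23, 35, 36].
Sparsity = 7.

7


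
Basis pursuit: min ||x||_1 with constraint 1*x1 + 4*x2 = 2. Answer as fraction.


Axis intercepts:
  x1 = 2, x2 = 0: L1 = 2
  x1 = 0, x2 = 1/2: L1 = 1/2
x* = (0, 1/2)
||x*||_1 = 1/2.

1/2


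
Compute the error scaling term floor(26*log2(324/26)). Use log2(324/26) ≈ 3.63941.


log2(n/k) = log2(324/26) ≈ 3.63941.
k*log2(n/k) ≈ 26*3.63941 = 94.62466.
floor(94.62466) = 94.

94


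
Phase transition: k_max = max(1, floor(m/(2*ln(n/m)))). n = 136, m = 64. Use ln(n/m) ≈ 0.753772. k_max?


n/m = 136/64 = 17/8.
ln(n/m) ≈ 0.753772.
2*ln(n/m) ≈ 1.507544.
m/(2*ln(n/m)) ≈ 64/1.507544 ≈ 42.4532.
floor = 42.
k_max = max(1, 42) = 42.

42


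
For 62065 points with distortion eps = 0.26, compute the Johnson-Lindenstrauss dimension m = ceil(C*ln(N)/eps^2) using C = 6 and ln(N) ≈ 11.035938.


ln(62065) ≈ 11.035938.
eps^2 = 0.26^2 = 0.0676.
C*ln(N)/eps^2 ≈ 6*11.035938/0.0676 ≈ 979.5211.
m = ceil(979.5211) = 980.

980


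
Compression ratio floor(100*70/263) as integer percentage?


100*m/n = 100*70/263 ≈ 26.616.
floor = 26.

26


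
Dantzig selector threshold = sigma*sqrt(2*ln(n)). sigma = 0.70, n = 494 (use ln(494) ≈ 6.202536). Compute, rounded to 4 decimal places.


ln(494) ≈ 6.202536.
2*ln(n) ≈ 12.405072.
sqrt(2*ln(n)) ≈ sqrt(12.405072) ≈ 3.522083.
threshold ≈ 0.70*3.522083 = 2.4654581 ≈ 2.4655.

2.4655


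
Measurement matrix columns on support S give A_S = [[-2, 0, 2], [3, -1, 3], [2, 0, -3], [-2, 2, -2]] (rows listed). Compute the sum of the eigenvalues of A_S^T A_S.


Sum of eigenvalues of A_S^T A_S = trace(A_S^T A_S) = sum of squared column norms of A_S.
A_S^T A_S diagonal: [21, 5, 26].
trace = 21 + 5 + 26 = 52.

52


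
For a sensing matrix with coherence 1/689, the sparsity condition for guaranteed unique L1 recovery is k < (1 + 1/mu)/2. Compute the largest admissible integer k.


1/mu = 689.
1 + 1/mu = 690.
(1 + 1/mu)/2 = 345 is an integer and the inequality is strict, so k_max = 345 - 1 = 344.

344


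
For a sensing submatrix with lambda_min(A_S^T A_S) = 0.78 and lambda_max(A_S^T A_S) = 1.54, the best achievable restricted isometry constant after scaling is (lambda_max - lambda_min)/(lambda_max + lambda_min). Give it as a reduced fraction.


lambda_max - lambda_min = 1.54 - 0.78 = 0.76.
lambda_max + lambda_min = 1.54 + 0.78 = 2.32.
delta = 0.76/2.32 = 76/232 = 19/58.

19/58


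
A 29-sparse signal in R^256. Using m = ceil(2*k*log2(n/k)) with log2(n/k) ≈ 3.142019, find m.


log2(n/k) = log2(256/29) ≈ 3.142019.
2*k*log2(n/k) ≈ 2*29*3.142019 = 182.237102.
m = ceil(182.237102) = 183.

183


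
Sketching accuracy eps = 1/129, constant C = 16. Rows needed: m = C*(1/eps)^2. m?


1/eps = 129.
(1/eps)^2 = 16641.
m = 16*16641 = 266256.

266256


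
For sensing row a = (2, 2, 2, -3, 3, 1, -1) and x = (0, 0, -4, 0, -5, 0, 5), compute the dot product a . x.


Non-zero terms: ['2*-4', '3*-5', '-1*5']
Products: [-8, -15, -5]
y = sum = -28.

-28


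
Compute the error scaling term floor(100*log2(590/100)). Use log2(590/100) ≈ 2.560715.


log2(n/k) = log2(590/100) ≈ 2.560715.
k*log2(n/k) ≈ 100*2.560715 = 256.0715.
floor(256.0715) = 256.

256


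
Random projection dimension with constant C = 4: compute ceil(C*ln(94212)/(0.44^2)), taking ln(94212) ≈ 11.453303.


ln(94212) ≈ 11.453303.
eps^2 = 0.44^2 = 0.1936.
C*ln(N)/eps^2 ≈ 4*11.453303/0.1936 ≈ 236.6385.
m = ceil(236.6385) = 237.

237


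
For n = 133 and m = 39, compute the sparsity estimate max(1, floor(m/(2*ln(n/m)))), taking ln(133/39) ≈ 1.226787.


n/m = 133/39.
ln(n/m) ≈ 1.226787.
2*ln(n/m) ≈ 2.453574.
m/(2*ln(n/m)) ≈ 39/2.453574 ≈ 15.8952.
floor = 15.
k_max = max(1, 15) = 15.

15


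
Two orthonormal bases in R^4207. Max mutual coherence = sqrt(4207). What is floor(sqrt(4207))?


64^2 = 4096 <= 4207 < 4225 = 65^2, so 64 <= sqrt(4207) < 65.
floor(sqrt(4207)) = 64.

64


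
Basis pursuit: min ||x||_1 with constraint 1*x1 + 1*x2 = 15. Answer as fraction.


Axis intercepts:
  x1 = 15, x2 = 0: L1 = 15
  x1 = 0, x2 = 15: L1 = 15
x* = (15, 0)
||x*||_1 = 15.

15


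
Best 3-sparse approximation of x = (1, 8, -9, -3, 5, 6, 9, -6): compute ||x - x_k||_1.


Sorted |x_i| descending: [9, 9, 8, 6, 6, 5, 3, 1]
Keep top 3: [9, 9, 8]
Tail entries: [6, 6, 5, 3, 1]
L1 error = sum of tail = 21.

21


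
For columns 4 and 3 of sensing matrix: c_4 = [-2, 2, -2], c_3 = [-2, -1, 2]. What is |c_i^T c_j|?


Inner product: -2*-2 + 2*-1 + -2*2
Products: [4, -2, -4]
Sum = -2.
|dot| = 2.

2


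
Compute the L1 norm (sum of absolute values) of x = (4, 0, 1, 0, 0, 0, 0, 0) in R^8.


Non-zero entries: [(0, 4), (2, 1)]
Absolute values: [4, 1]
||x||_1 = sum = 5.

5


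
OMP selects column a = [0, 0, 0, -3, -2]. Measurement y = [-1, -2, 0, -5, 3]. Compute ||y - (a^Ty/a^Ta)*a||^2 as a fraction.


a^T a = 13.
a^T y = 9.
coeff = 9/13 = 9/13.
||r||^2 = 426/13.

426/13


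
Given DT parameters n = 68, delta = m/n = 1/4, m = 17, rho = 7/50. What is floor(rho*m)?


m = 1/4*68 = 17.
rho = 7/50.
rho*m = 7/50*17 = 2.38.
k = floor(2.38) = 2.

2


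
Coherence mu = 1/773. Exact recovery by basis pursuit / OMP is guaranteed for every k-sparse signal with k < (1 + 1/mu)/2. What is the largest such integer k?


1/mu = 773.
1 + 1/mu = 774.
(1 + 1/mu)/2 = 387 is an integer and the inequality is strict, so k_max = 387 - 1 = 386.

386


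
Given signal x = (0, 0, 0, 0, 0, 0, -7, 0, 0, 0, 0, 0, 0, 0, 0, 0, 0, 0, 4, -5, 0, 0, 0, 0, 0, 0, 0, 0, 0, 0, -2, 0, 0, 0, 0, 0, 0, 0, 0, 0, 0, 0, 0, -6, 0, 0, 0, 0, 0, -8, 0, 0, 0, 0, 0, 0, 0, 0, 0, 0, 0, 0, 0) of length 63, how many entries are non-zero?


Non-zero positions: [6, 18, 19, 30, 43, 49].
Sparsity = 6.

6


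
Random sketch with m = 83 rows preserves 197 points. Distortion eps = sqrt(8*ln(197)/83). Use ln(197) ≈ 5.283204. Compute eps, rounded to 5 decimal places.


ln(197) ≈ 5.283204.
8*ln(N)/m ≈ 8*5.283204/83 ≈ 0.50922448.
eps = sqrt(0.50922448) ≈ 0.7135997 ≈ 0.71360.

0.71360


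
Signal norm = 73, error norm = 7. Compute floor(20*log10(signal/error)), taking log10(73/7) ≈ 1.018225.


||x||/||e|| = 73/7.
log10(73/7) ≈ 1.018225.
20*log10(||x||/||e||) ≈ 20*1.018225 = 20.3645.
floor(20.3645) = 20.

20


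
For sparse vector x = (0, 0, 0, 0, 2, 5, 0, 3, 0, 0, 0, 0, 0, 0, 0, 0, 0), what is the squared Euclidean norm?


Non-zero entries: [(4, 2), (5, 5), (7, 3)]
Squares: [4, 25, 9]
||x||_2^2 = sum = 38.

38


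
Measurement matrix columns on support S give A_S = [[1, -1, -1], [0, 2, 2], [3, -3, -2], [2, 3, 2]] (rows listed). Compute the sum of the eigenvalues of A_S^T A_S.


Sum of eigenvalues of A_S^T A_S = trace(A_S^T A_S) = sum of squared column norms of A_S.
A_S^T A_S diagonal: [14, 23, 13].
trace = 14 + 23 + 13 = 50.

50


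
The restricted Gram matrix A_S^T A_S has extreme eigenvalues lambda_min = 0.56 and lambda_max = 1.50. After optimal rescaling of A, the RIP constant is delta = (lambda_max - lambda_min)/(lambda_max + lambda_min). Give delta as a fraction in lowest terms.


lambda_max - lambda_min = 1.50 - 0.56 = 0.94.
lambda_max + lambda_min = 1.50 + 0.56 = 2.06.
delta = 0.94/2.06 = 94/206 = 47/103.

47/103


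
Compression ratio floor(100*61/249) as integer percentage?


100*m/n = 100*61/249 ≈ 24.498.
floor = 24.

24


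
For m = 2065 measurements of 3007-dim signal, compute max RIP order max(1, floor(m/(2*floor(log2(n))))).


floor(log2(3007)) = 11.
2*11 = 22.
m/(2*floor(log2(n))) = 2065/22 ≈ 93.8636.
floor = 93.
k = max(1, 93) = 93.

93


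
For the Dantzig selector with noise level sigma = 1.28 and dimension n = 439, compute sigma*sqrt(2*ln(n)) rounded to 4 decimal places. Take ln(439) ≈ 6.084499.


ln(439) ≈ 6.084499.
2*ln(n) ≈ 12.168998.
sqrt(2*ln(n)) ≈ sqrt(12.168998) ≈ 3.488409.
threshold ≈ 1.28*3.488409 = 4.46516352 ≈ 4.4652.

4.4652


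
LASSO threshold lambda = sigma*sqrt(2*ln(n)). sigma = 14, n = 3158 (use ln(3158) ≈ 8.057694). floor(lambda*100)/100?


ln(3158) ≈ 8.057694.
2*ln(n) ≈ 16.115388.
sqrt(2*ln(n)) ≈ sqrt(16.115388) ≈ 4.014398.
lambda ≈ 14*4.014398 = 56.201572.
floor(lambda*100)/100 = 56.20.

56.20


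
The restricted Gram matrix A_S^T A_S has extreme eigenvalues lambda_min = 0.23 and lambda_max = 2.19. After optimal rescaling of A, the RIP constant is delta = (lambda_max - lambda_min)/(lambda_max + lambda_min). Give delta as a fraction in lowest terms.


lambda_max - lambda_min = 2.19 - 0.23 = 1.96.
lambda_max + lambda_min = 2.19 + 0.23 = 2.42.
delta = 1.96/2.42 = 196/242 = 98/121.

98/121


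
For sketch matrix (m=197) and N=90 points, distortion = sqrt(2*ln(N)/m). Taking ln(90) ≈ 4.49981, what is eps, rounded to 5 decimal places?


ln(90) ≈ 4.49981.
2*ln(N)/m ≈ 2*4.49981/197 ≈ 0.04568335.
eps = sqrt(0.04568335) ≈ 0.2137366 ≈ 0.21374.

0.21374


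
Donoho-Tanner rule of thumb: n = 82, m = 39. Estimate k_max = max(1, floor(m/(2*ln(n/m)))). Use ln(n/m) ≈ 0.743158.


n/m = 82/39.
ln(n/m) ≈ 0.743158.
2*ln(n/m) ≈ 1.486316.
m/(2*ln(n/m)) ≈ 39/1.486316 ≈ 26.2394.
floor = 26.
k_max = max(1, 26) = 26.

26


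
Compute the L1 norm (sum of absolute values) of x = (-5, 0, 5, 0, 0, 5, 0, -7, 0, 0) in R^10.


Non-zero entries: [(0, -5), (2, 5), (5, 5), (7, -7)]
Absolute values: [5, 5, 5, 7]
||x||_1 = sum = 22.

22


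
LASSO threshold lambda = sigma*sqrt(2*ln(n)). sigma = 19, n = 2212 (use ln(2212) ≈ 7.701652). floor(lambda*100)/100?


ln(2212) ≈ 7.701652.
2*ln(n) ≈ 15.403304.
sqrt(2*ln(n)) ≈ sqrt(15.403304) ≈ 3.924704.
lambda ≈ 19*3.924704 = 74.569376.
floor(lambda*100)/100 = 74.56.

74.56


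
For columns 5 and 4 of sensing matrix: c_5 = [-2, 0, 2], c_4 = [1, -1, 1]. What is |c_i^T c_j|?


Inner product: -2*1 + 0*-1 + 2*1
Products: [-2, 0, 2]
Sum = 0.
|dot| = 0.

0


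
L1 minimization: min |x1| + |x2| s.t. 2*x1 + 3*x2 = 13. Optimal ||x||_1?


Axis intercepts:
  x1 = 13/2, x2 = 0: L1 = 13/2
  x1 = 0, x2 = 13/3: L1 = 13/3
x* = (0, 13/3)
||x*||_1 = 13/3.

13/3


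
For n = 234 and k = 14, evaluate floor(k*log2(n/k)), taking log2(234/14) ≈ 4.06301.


log2(n/k) = log2(234/14) ≈ 4.06301.
k*log2(n/k) ≈ 14*4.06301 = 56.88214.
floor(56.88214) = 56.

56


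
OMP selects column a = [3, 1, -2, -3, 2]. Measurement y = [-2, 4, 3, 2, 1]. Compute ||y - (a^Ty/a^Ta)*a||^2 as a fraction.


a^T a = 27.
a^T y = -12.
coeff = -12/27 = -4/9.
||r||^2 = 86/3.

86/3


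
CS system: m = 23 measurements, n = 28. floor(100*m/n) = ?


100*m/n = 100*23/28 ≈ 82.1429.
floor = 82.

82


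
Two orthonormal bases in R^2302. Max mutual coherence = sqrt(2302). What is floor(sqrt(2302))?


47^2 = 2209 <= 2302 < 2304 = 48^2, so 47 <= sqrt(2302) < 48.
floor(sqrt(2302)) = 47.

47


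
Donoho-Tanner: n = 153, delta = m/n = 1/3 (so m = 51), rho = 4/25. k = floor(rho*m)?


m = 1/3*153 = 51.
rho = 4/25.
rho*m = 4/25*51 = 8.16.
k = floor(8.16) = 8.

8


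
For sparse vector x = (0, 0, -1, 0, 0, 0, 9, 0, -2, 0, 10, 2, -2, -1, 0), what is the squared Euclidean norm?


Non-zero entries: [(2, -1), (6, 9), (8, -2), (10, 10), (11, 2), (12, -2), (13, -1)]
Squares: [1, 81, 4, 100, 4, 4, 1]
||x||_2^2 = sum = 195.

195


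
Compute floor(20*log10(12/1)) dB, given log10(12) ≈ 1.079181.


||x||/||e|| = 12/1 = 12.
log10(12) ≈ 1.079181.
20*log10(||x||/||e||) ≈ 20*1.079181 = 21.58362.
floor(21.58362) = 21.

21


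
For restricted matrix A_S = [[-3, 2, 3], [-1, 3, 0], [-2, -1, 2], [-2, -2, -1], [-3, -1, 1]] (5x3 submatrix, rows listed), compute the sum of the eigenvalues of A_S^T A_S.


Sum of eigenvalues of A_S^T A_S = trace(A_S^T A_S) = sum of squared column norms of A_S.
A_S^T A_S diagonal: [27, 19, 15].
trace = 27 + 19 + 15 = 61.

61


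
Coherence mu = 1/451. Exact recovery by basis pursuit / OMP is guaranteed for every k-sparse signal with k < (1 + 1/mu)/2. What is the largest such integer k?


1/mu = 451.
1 + 1/mu = 452.
(1 + 1/mu)/2 = 226 is an integer and the inequality is strict, so k_max = 226 - 1 = 225.

225


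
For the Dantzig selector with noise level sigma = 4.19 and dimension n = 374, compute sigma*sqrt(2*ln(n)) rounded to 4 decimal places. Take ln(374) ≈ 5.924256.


ln(374) ≈ 5.924256.
2*ln(n) ≈ 11.848512.
sqrt(2*ln(n)) ≈ sqrt(11.848512) ≈ 3.442167.
threshold ≈ 4.19*3.442167 = 14.42267973 ≈ 14.4227.

14.4227


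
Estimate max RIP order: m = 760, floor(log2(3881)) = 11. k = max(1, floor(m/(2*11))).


floor(log2(3881)) = 11.
2*11 = 22.
m/(2*floor(log2(n))) = 760/22 ≈ 34.5455.
floor = 34.
k = max(1, 34) = 34.

34


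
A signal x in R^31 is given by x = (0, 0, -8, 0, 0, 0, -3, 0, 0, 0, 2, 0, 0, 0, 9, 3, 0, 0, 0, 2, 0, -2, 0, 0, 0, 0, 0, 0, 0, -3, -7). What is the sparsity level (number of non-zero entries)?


Non-zero positions: [2, 6, 10, 14, 15, 19, 21, 29, 30].
Sparsity = 9.

9


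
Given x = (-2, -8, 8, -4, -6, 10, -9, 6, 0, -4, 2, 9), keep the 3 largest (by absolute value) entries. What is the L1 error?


Sorted |x_i| descending: [10, 9, 9, 8, 8, 6, 6, 4, 4, 2, 2, 0]
Keep top 3: [10, 9, 9]
Tail entries: [8, 8, 6, 6, 4, 4, 2, 2, 0]
L1 error = sum of tail = 40.

40


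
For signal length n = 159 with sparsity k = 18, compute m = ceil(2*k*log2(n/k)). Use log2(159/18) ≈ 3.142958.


log2(n/k) = log2(159/18) ≈ 3.142958.
2*k*log2(n/k) ≈ 2*18*3.142958 = 113.146488.
m = ceil(113.146488) = 114.

114


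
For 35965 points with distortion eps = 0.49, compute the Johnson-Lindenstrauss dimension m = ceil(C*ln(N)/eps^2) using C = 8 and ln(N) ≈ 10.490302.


ln(35965) ≈ 10.490302.
eps^2 = 0.49^2 = 0.2401.
C*ln(N)/eps^2 ≈ 8*10.490302/0.2401 ≈ 349.5311.
m = ceil(349.5311) = 350.

350


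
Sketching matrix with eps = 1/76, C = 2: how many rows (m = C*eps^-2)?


1/eps = 76.
(1/eps)^2 = 5776.
m = 2*5776 = 11552.

11552


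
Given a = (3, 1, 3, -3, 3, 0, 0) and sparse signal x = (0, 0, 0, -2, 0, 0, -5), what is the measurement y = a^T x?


Non-zero terms: ['-3*-2', '0*-5']
Products: [6, 0]
y = sum = 6.

6


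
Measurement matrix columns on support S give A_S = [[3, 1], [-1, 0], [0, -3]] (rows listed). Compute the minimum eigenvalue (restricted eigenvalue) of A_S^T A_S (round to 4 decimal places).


A_S^T A_S = [[10, 3], [3, 10]].
trace = 20.
det = 91.
disc = trace^2 - 4*det = 400 - 4*91 = 36.
sqrt(36) = 6.
lam_min = (20 - 6)/2 = 7 = 7.0000.

7.0000


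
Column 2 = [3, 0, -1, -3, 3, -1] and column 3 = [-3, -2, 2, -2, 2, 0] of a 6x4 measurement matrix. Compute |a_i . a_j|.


Inner product: 3*-3 + 0*-2 + -1*2 + -3*-2 + 3*2 + -1*0
Products: [-9, 0, -2, 6, 6, 0]
Sum = 1.
|dot| = 1.

1


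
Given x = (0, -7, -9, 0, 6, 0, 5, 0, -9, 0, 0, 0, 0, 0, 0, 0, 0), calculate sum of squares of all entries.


Non-zero entries: [(1, -7), (2, -9), (4, 6), (6, 5), (8, -9)]
Squares: [49, 81, 36, 25, 81]
||x||_2^2 = sum = 272.

272


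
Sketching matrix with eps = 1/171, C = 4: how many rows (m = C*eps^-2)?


1/eps = 171.
(1/eps)^2 = 29241.
m = 4*29241 = 116964.

116964


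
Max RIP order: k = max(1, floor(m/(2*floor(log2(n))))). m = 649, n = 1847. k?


floor(log2(1847)) = 10.
2*10 = 20.
m/(2*floor(log2(n))) = 649/20 ≈ 32.45.
floor = 32.
k = max(1, 32) = 32.

32


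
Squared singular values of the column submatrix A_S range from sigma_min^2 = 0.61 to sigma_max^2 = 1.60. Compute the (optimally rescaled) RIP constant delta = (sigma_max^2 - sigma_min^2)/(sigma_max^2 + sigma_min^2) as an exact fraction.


lambda_max - lambda_min = 1.60 - 0.61 = 0.99.
lambda_max + lambda_min = 1.60 + 0.61 = 2.21.
delta = 0.99/2.21 = 99/221.

99/221


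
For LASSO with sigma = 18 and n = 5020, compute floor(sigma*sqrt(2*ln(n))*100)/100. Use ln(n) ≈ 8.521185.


ln(5020) ≈ 8.521185.
2*ln(n) ≈ 17.04237.
sqrt(2*ln(n)) ≈ sqrt(17.04237) ≈ 4.128241.
lambda ≈ 18*4.128241 = 74.308338.
floor(lambda*100)/100 = 74.30.

74.30


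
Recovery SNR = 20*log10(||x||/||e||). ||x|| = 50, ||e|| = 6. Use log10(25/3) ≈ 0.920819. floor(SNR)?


||x||/||e|| = 50/6 = 25/3.
log10(25/3) ≈ 0.920819.
20*log10(||x||/||e||) ≈ 20*0.920819 = 18.41638.
floor(18.41638) = 18.

18


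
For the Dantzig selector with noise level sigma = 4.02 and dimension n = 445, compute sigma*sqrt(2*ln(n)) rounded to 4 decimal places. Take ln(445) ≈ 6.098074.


ln(445) ≈ 6.098074.
2*ln(n) ≈ 12.196148.
sqrt(2*ln(n)) ≈ sqrt(12.196148) ≈ 3.492298.
threshold ≈ 4.02*3.492298 = 14.03903796 ≈ 14.0390.

14.0390


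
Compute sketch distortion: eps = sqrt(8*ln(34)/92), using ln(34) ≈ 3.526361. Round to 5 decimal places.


ln(34) ≈ 3.526361.
8*ln(N)/m ≈ 8*3.526361/92 ≈ 0.30664009.
eps = sqrt(0.30664009) ≈ 0.5537509 ≈ 0.55375.

0.55375


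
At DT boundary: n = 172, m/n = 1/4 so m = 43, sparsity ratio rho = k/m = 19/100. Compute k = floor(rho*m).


m = 1/4*172 = 43.
rho = 19/100.
rho*m = 19/100*43 = 8.17.
k = floor(8.17) = 8.

8


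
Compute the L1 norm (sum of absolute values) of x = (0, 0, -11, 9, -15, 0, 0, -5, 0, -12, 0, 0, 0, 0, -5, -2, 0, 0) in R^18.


Non-zero entries: [(2, -11), (3, 9), (4, -15), (7, -5), (9, -12), (14, -5), (15, -2)]
Absolute values: [11, 9, 15, 5, 12, 5, 2]
||x||_1 = sum = 59.

59


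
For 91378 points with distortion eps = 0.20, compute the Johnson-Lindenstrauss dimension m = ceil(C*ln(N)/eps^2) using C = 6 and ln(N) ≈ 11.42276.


ln(91378) ≈ 11.42276.
eps^2 = 0.20^2 = 0.04.
C*ln(N)/eps^2 ≈ 6*11.42276/0.04 ≈ 1713.414.
m = ceil(1713.414) = 1714.

1714


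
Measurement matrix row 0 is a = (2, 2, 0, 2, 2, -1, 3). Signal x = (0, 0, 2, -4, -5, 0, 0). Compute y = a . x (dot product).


Non-zero terms: ['0*2', '2*-4', '2*-5']
Products: [0, -8, -10]
y = sum = -18.

-18


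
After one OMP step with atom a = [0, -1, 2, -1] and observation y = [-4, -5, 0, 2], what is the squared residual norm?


a^T a = 6.
a^T y = 3.
coeff = 3/6 = 1/2.
||r||^2 = 87/2.

87/2


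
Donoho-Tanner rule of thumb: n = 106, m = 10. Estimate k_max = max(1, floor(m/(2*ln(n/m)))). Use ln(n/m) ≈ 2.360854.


n/m = 106/10 = 53/5.
ln(n/m) ≈ 2.360854.
2*ln(n/m) ≈ 4.721708.
m/(2*ln(n/m)) ≈ 10/4.721708 ≈ 2.1179.
floor = 2.
k_max = max(1, 2) = 2.

2


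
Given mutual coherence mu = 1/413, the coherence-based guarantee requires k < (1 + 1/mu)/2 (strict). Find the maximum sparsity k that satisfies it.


1/mu = 413.
1 + 1/mu = 414.
(1 + 1/mu)/2 = 207 is an integer and the inequality is strict, so k_max = 207 - 1 = 206.

206


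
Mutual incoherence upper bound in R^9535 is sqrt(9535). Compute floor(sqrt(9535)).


97^2 = 9409 <= 9535 < 9604 = 98^2, so 97 <= sqrt(9535) < 98.
floor(sqrt(9535)) = 97.

97


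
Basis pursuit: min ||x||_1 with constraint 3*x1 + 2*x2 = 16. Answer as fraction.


Axis intercepts:
  x1 = 16/3, x2 = 0: L1 = 16/3
  x1 = 0, x2 = 8: L1 = 8
x* = (16/3, 0)
||x*||_1 = 16/3.

16/3


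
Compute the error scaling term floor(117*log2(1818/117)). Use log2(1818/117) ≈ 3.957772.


log2(n/k) = log2(1818/117) ≈ 3.957772.
k*log2(n/k) ≈ 117*3.957772 = 463.059324.
floor(463.059324) = 463.

463


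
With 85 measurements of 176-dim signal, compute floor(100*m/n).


100*m/n = 100*85/176 ≈ 48.2955.
floor = 48.

48


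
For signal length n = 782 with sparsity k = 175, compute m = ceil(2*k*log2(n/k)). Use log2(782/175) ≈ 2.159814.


log2(n/k) = log2(782/175) ≈ 2.159814.
2*k*log2(n/k) ≈ 2*175*2.159814 = 755.9349.
m = ceil(755.9349) = 756.

756


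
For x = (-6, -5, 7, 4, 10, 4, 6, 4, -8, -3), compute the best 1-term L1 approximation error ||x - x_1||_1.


Sorted |x_i| descending: [10, 8, 7, 6, 6, 5, 4, 4, 4, 3]
Keep top 1: [10]
Tail entries: [8, 7, 6, 6, 5, 4, 4, 4, 3]
L1 error = sum of tail = 47.

47


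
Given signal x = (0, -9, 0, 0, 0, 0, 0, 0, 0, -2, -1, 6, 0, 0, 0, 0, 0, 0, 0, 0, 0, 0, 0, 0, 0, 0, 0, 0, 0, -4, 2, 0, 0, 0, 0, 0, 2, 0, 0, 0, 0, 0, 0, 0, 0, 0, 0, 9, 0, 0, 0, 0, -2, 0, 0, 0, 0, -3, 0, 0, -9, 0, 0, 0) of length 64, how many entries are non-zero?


Non-zero positions: [1, 9, 10, 11, 29, 30, 36, 47, 52, 57, 60].
Sparsity = 11.

11


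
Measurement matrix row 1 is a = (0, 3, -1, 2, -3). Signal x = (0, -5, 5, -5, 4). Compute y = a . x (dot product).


Non-zero terms: ['3*-5', '-1*5', '2*-5', '-3*4']
Products: [-15, -5, -10, -12]
y = sum = -42.

-42


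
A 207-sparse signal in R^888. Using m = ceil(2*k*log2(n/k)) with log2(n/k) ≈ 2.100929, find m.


log2(n/k) = log2(888/207) ≈ 2.100929.
2*k*log2(n/k) ≈ 2*207*2.100929 = 869.784606.
m = ceil(869.784606) = 870.

870


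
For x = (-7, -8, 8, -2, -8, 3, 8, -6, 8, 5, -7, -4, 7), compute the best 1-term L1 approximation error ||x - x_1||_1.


Sorted |x_i| descending: [8, 8, 8, 8, 8, 7, 7, 7, 6, 5, 4, 3, 2]
Keep top 1: [8]
Tail entries: [8, 8, 8, 8, 7, 7, 7, 6, 5, 4, 3, 2]
L1 error = sum of tail = 73.

73


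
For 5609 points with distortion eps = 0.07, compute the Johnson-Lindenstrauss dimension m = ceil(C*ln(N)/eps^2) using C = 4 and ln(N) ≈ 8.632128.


ln(5609) ≈ 8.632128.
eps^2 = 0.07^2 = 0.0049.
C*ln(N)/eps^2 ≈ 4*8.632128/0.0049 ≈ 7046.6351.
m = ceil(7046.6351) = 7047.

7047


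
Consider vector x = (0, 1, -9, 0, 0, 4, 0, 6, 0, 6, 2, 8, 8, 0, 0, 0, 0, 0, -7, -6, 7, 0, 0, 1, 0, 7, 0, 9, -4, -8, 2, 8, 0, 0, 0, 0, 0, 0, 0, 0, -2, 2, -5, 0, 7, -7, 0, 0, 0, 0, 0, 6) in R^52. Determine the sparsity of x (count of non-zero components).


Non-zero positions: [1, 2, 5, 7, 9, 10, 11, 12, 18, 19, 20, 23, 25, 27, 28, 29, 30, 31, 40, 41, 42, 44, 45, 51].
Sparsity = 24.

24


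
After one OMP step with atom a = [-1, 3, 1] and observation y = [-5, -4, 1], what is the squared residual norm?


a^T a = 11.
a^T y = -6.
coeff = -6/11 = -6/11.
||r||^2 = 426/11.

426/11


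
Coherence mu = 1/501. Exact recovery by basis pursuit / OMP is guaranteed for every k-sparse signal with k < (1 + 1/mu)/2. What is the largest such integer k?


1/mu = 501.
1 + 1/mu = 502.
(1 + 1/mu)/2 = 251 is an integer and the inequality is strict, so k_max = 251 - 1 = 250.

250


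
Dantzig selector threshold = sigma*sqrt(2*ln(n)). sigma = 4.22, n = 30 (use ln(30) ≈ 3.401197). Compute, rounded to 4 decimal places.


ln(30) ≈ 3.401197.
2*ln(n) ≈ 6.802394.
sqrt(2*ln(n)) ≈ sqrt(6.802394) ≈ 2.60814.
threshold ≈ 4.22*2.60814 = 11.0063508 ≈ 11.0064.

11.0064


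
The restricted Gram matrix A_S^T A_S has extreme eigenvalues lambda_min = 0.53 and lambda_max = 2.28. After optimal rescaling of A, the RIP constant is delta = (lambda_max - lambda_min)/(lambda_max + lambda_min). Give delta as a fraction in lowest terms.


lambda_max - lambda_min = 2.28 - 0.53 = 1.75.
lambda_max + lambda_min = 2.28 + 0.53 = 2.81.
delta = 1.75/2.81 = 175/281.

175/281


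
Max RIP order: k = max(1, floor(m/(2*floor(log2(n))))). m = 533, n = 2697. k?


floor(log2(2697)) = 11.
2*11 = 22.
m/(2*floor(log2(n))) = 533/22 ≈ 24.2273.
floor = 24.
k = max(1, 24) = 24.

24


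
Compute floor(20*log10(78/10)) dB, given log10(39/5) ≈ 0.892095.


||x||/||e|| = 78/10 = 39/5.
log10(39/5) ≈ 0.892095.
20*log10(||x||/||e||) ≈ 20*0.892095 = 17.8419.
floor(17.8419) = 17.

17


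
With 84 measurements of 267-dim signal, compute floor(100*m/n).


100*m/n = 100*84/267 ≈ 31.4607.
floor = 31.

31


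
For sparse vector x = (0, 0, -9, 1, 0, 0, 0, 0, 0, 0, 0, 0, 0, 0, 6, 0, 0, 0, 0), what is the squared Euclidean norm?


Non-zero entries: [(2, -9), (3, 1), (14, 6)]
Squares: [81, 1, 36]
||x||_2^2 = sum = 118.

118


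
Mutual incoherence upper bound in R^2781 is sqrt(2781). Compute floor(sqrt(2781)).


52^2 = 2704 <= 2781 < 2809 = 53^2, so 52 <= sqrt(2781) < 53.
floor(sqrt(2781)) = 52.

52


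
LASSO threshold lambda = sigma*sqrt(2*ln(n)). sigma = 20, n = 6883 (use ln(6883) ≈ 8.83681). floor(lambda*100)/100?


ln(6883) ≈ 8.83681.
2*ln(n) ≈ 17.67362.
sqrt(2*ln(n)) ≈ sqrt(17.67362) ≈ 4.204.
lambda ≈ 20*4.204 = 84.08.
floor(lambda*100)/100 = 84.08.

84.08


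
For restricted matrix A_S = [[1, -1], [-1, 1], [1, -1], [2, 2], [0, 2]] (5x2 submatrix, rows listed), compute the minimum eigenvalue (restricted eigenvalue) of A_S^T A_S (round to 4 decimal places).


A_S^T A_S = [[7, 1], [1, 11]].
trace = 18.
det = 76.
disc = trace^2 - 4*det = 324 - 4*76 = 20.
sqrt(20) ≈ 4.472136.
lam_min = (18 - sqrt(20))/2 ≈ (18 - 4.472136)/2 = 6.763932 ≈ 6.7639.

6.7639


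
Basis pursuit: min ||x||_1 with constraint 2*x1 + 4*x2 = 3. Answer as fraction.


Axis intercepts:
  x1 = 3/2, x2 = 0: L1 = 3/2
  x1 = 0, x2 = 3/4: L1 = 3/4
x* = (0, 3/4)
||x*||_1 = 3/4.

3/4


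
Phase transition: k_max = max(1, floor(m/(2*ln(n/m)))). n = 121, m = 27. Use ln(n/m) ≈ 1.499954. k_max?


n/m = 121/27.
ln(n/m) ≈ 1.499954.
2*ln(n/m) ≈ 2.999908.
m/(2*ln(n/m)) ≈ 27/2.999908 ≈ 9.0003.
floor = 9.
k_max = max(1, 9) = 9.

9


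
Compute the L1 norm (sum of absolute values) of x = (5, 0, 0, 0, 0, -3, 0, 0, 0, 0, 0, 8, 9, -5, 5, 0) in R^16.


Non-zero entries: [(0, 5), (5, -3), (11, 8), (12, 9), (13, -5), (14, 5)]
Absolute values: [5, 3, 8, 9, 5, 5]
||x||_1 = sum = 35.

35


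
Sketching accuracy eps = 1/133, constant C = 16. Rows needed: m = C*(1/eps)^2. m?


1/eps = 133.
(1/eps)^2 = 17689.
m = 16*17689 = 283024.

283024


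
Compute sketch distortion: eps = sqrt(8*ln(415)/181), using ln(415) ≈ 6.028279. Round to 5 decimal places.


ln(415) ≈ 6.028279.
8*ln(N)/m ≈ 8*6.028279/181 ≈ 0.26644327.
eps = sqrt(0.26644327) ≈ 0.5161814 ≈ 0.51618.

0.51618


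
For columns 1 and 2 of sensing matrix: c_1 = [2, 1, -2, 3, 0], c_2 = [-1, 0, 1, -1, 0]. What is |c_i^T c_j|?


Inner product: 2*-1 + 1*0 + -2*1 + 3*-1 + 0*0
Products: [-2, 0, -2, -3, 0]
Sum = -7.
|dot| = 7.

7


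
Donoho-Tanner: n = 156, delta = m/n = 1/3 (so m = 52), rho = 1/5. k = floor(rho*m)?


m = 1/3*156 = 52.
rho = 1/5.
rho*m = 1/5*52 = 10.4.
k = floor(10.4) = 10.

10


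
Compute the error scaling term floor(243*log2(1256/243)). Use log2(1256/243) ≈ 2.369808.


log2(n/k) = log2(1256/243) ≈ 2.369808.
k*log2(n/k) ≈ 243*2.369808 = 575.863344.
floor(575.863344) = 575.

575


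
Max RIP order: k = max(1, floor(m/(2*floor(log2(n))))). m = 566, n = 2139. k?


floor(log2(2139)) = 11.
2*11 = 22.
m/(2*floor(log2(n))) = 566/22 ≈ 25.7273.
floor = 25.
k = max(1, 25) = 25.

25


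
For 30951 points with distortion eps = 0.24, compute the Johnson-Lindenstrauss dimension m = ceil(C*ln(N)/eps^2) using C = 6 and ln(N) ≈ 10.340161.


ln(30951) ≈ 10.340161.
eps^2 = 0.24^2 = 0.0576.
C*ln(N)/eps^2 ≈ 6*10.340161/0.0576 ≈ 1077.1001.
m = ceil(1077.1001) = 1078.

1078


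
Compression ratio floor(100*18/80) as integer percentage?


100*m/n = 100*18/80 ≈ 22.5.
floor = 22.

22


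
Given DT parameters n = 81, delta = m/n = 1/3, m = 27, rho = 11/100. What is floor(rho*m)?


m = 1/3*81 = 27.
rho = 11/100.
rho*m = 11/100*27 = 2.97.
k = floor(2.97) = 2.

2


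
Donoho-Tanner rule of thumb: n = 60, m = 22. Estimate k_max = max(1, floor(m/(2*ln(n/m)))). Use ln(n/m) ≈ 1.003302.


n/m = 60/22 = 30/11.
ln(n/m) ≈ 1.003302.
2*ln(n/m) ≈ 2.006604.
m/(2*ln(n/m)) ≈ 22/2.006604 ≈ 10.9638.
floor = 10.
k_max = max(1, 10) = 10.

10


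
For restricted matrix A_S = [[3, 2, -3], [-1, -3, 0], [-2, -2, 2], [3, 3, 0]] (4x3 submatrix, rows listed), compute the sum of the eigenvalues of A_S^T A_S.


Sum of eigenvalues of A_S^T A_S = trace(A_S^T A_S) = sum of squared column norms of A_S.
A_S^T A_S diagonal: [23, 26, 13].
trace = 23 + 26 + 13 = 62.

62
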